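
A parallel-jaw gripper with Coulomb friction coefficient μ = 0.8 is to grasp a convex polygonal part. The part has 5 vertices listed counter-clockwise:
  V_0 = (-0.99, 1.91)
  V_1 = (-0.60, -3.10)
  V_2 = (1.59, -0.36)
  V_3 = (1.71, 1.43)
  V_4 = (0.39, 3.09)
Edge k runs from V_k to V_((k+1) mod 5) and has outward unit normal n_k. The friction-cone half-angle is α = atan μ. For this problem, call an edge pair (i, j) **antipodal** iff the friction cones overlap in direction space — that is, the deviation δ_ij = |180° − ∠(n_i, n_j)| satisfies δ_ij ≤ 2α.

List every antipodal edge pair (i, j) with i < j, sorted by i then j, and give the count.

α = atan 0.8 = 38.66°;  2α = 77.32°
n_0 = (-0.9970, -0.0776)
n_1 = (+0.7811, -0.6243)
n_2 = (+0.9978, -0.0669)
n_3 = (+0.7827, +0.6224)
n_4 = (-0.6499, +0.7600)
  (0,1): δ = 43.09°  ✓
  (0,2): δ = 8.29°  ✓
  (0,3): δ = 34.04°  ✓
  (0,4): δ = 126.08°  ·
  (1,2): δ = 145.20°  ·
  (1,3): δ = 102.87°  ·
  (1,4): δ = 10.83°  ✓
  (2,3): δ = 137.67°  ·
  (2,4): δ = 45.63°  ✓
  (3,4): δ = 87.96°  ·
antipodal pairs: 5

count = 5; pairs: (0,1), (0,2), (0,3), (1,4), (2,4)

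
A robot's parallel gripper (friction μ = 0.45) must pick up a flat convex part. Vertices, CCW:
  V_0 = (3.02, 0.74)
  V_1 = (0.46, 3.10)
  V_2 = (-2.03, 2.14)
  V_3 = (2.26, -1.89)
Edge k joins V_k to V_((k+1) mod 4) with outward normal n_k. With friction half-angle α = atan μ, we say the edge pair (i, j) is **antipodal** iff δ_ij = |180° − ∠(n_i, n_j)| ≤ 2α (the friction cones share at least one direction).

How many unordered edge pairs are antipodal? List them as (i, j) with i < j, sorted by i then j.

α = atan 0.45 = 24.23°;  2α = 48.46°
n_0 = (+0.6778, +0.7352)
n_1 = (-0.3597, +0.9331)
n_2 = (-0.6847, -0.7288)
n_3 = (+0.9607, -0.2776)
  (0,1): δ = 116.24°  ·
  (0,2): δ = 0.54°  ✓
  (0,3): δ = 116.55°  ·
  (1,2): δ = 64.29°  ·
  (1,3): δ = 52.80°  ·
  (2,3): δ = 62.91°  ·
antipodal pairs: 1

count = 1; pairs: (0,2)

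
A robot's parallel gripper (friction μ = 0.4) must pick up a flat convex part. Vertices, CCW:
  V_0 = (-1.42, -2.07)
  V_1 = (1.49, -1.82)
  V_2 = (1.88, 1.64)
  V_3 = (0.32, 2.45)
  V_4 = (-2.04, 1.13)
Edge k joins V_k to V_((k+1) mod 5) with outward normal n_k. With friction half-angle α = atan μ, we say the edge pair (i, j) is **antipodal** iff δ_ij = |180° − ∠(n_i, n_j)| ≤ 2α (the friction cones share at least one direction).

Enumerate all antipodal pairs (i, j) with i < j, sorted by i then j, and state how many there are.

α = atan 0.4 = 21.80°;  2α = 43.60°
n_0 = (+0.0856, -0.9963)
n_1 = (+0.9937, -0.1120)
n_2 = (+0.4608, +0.8875)
n_3 = (-0.4882, +0.8728)
n_4 = (-0.9817, -0.1902)
  (0,1): δ = 101.34°  ·
  (0,2): δ = 32.35°  ✓
  (0,3): δ = 24.31°  ✓
  (0,4): δ = 96.05°  ·
  (1,2): δ = 111.01°  ·
  (1,3): δ = 54.35°  ·
  (1,4): δ = 17.40°  ✓
  (2,3): δ = 123.34°  ·
  (2,4): δ = 51.60°  ·
  (3,4): δ = 108.25°  ·
antipodal pairs: 3

count = 3; pairs: (0,2), (0,3), (1,4)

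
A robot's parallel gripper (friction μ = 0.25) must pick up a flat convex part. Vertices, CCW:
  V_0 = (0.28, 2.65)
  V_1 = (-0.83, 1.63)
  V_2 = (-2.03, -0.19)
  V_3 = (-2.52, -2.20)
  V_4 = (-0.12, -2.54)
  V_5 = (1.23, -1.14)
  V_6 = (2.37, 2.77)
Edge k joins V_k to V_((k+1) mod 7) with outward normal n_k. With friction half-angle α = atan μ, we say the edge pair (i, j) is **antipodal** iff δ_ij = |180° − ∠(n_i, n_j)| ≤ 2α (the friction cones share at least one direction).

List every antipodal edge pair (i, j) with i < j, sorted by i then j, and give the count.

α = atan 0.25 = 14.04°;  2α = 28.07°
n_0 = (-0.6766, +0.7363)
n_1 = (-0.8349, +0.5505)
n_2 = (-0.9715, +0.2368)
n_3 = (-0.1403, -0.9901)
n_4 = (+0.7198, -0.6941)
n_5 = (+0.9600, -0.2799)
n_6 = (-0.0573, +0.9984)
  (0,1): δ = 165.98°  ·
  (0,2): δ = 146.28°  ·
  (0,3): δ = 50.64°  ·
  (0,4): δ = 3.46°  ✓
  (0,5): δ = 31.16°  ·
  (0,6): δ = 140.71°  ·
  (1,2): δ = 160.30°  ·
  (1,3): δ = 64.66°  ·
  (1,4): δ = 10.56°  ✓
  (1,5): δ = 17.14°  ✓
  (1,6): δ = 126.68°  ·
  (2,3): δ = 84.36°  ·
  (2,4): δ = 30.26°  ·
  (2,5): δ = 2.55°  ✓
  (2,6): δ = 106.99°  ·
  (3,4): δ = 125.90°  ·
  (3,5): δ = 98.19°  ·
  (3,6): δ = 11.35°  ✓
  (4,5): δ = 152.30°  ·
  (4,6): δ = 42.76°  ·
  (5,6): δ = 70.46°  ·
antipodal pairs: 5

count = 5; pairs: (0,4), (1,4), (1,5), (2,5), (3,6)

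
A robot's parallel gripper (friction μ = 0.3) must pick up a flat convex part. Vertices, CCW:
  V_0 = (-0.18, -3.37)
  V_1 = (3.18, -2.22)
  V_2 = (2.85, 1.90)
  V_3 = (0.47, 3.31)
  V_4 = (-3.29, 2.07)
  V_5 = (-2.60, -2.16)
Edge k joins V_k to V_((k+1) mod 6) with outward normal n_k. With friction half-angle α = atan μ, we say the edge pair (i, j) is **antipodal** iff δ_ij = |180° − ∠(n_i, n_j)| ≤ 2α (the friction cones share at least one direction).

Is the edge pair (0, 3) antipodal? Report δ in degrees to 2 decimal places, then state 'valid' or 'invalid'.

δ = 0.64°, valid

α = atan 0.3 = 16.70°;  2α = 33.40°
edge 0: e_0 = (+3.36, +1.15);  n_0 = (+0.3238, -0.9461)
edge 3: e_3 = (-3.76, -1.24);  n_3 = (-0.3132, +0.9497)
∠(n_0, n_3) = 179.36°
δ = |180° − 179.36°| = 0.64°
0.64° ≤ 2α = 33.40°  →  valid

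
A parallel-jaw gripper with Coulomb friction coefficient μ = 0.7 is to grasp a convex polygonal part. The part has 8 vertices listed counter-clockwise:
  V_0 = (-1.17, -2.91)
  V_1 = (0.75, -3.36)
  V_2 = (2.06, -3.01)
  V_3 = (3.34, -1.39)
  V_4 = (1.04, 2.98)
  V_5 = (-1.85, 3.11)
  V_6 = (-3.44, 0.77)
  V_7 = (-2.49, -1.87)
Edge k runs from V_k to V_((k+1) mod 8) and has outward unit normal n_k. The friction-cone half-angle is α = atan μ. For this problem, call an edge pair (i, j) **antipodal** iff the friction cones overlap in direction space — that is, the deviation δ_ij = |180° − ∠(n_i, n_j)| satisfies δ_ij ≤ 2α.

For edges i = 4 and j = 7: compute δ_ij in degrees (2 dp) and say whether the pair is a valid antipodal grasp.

α = atan 0.7 = 34.99°;  2α = 69.98°
edge 4: e_4 = (-2.89, +0.13);  n_4 = (+0.0449, +0.9990)
edge 7: e_7 = (+1.32, -1.04);  n_7 = (-0.6189, -0.7855)
∠(n_4, n_7) = 144.34°
δ = |180° − 144.34°| = 35.66°
35.66° ≤ 2α = 69.98°  →  valid

δ = 35.66°, valid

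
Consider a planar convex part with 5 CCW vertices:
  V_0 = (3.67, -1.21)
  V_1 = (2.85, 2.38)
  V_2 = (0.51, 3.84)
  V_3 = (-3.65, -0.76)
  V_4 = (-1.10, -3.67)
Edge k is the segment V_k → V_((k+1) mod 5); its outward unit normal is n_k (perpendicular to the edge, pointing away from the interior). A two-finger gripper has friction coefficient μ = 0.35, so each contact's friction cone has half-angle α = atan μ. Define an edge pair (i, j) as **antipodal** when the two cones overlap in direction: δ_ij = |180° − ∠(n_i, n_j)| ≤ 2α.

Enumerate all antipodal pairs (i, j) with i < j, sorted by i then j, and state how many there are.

count = 3; pairs: (0,3), (1,3), (2,4)

α = atan 0.35 = 19.29°;  2α = 38.58°
n_0 = (+0.9749, +0.2227)
n_1 = (+0.5293, +0.8484)
n_2 = (-0.7417, +0.6707)
n_3 = (-0.7521, -0.6591)
n_4 = (+0.4584, -0.8888)
  (0,1): δ = 134.83°  ·
  (0,2): δ = 54.99°  ·
  (0,3): δ = 28.36°  ✓
  (0,4): δ = 104.41°  ·
  (1,2): δ = 100.16°  ·
  (1,3): δ = 16.81°  ✓
  (1,4): δ = 59.24°  ·
  (2,3): δ = 96.65°  ·
  (2,4): δ = 20.59°  ✓
  (3,4): δ = 103.95°  ·
antipodal pairs: 3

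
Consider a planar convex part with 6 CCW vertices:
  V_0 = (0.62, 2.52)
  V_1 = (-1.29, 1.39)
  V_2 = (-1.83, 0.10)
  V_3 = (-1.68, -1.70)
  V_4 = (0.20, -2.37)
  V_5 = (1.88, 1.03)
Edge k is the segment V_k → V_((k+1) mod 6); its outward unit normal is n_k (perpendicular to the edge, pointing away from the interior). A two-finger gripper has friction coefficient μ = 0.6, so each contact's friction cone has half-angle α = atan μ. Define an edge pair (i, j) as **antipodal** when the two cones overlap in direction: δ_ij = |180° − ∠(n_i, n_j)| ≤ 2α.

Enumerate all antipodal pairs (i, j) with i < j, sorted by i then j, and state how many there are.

α = atan 0.6 = 30.96°;  2α = 61.93°
n_0 = (-0.5092, +0.8607)
n_1 = (-0.9224, +0.3861)
n_2 = (-0.9965, -0.0830)
n_3 = (-0.3357, -0.9420)
n_4 = (+0.8965, -0.4430)
n_5 = (+0.7636, +0.6457)
  (0,1): δ = 143.32°  ·
  (0,2): δ = 115.85°  ·
  (0,3): δ = 50.22°  ✓
  (0,4): δ = 33.10°  ✓
  (0,5): δ = 99.61°  ·
  (1,2): δ = 152.52°  ·
  (1,3): δ = 86.90°  ·
  (1,4): δ = 3.58°  ✓
  (1,5): δ = 62.93°  ·
  (2,3): δ = 114.38°  ·
  (2,4): δ = 31.06°  ✓
  (2,5): δ = 35.46°  ✓
  (3,4): δ = 96.68°  ·
  (3,5): δ = 30.17°  ✓
  (4,5): δ = 113.49°  ·
antipodal pairs: 6

count = 6; pairs: (0,3), (0,4), (1,4), (2,4), (2,5), (3,5)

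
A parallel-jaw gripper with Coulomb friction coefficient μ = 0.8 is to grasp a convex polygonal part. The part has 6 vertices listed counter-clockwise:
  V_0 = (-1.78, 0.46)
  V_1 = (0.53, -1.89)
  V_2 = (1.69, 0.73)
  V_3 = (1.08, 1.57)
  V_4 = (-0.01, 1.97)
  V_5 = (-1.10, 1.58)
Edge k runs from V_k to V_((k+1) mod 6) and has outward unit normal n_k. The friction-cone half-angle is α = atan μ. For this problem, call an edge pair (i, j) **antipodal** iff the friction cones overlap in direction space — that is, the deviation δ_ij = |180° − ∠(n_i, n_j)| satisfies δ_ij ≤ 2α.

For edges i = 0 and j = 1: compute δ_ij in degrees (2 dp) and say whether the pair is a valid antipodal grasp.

α = atan 0.8 = 38.66°;  2α = 77.32°
edge 0: e_0 = (+2.31, -2.35);  n_0 = (-0.7132, -0.7010)
edge 1: e_1 = (+1.16, +2.62);  n_1 = (+0.9144, -0.4048)
∠(n_0, n_1) = 111.61°
δ = |180° − 111.61°| = 68.39°
68.39° ≤ 2α = 77.32°  →  valid

δ = 68.39°, valid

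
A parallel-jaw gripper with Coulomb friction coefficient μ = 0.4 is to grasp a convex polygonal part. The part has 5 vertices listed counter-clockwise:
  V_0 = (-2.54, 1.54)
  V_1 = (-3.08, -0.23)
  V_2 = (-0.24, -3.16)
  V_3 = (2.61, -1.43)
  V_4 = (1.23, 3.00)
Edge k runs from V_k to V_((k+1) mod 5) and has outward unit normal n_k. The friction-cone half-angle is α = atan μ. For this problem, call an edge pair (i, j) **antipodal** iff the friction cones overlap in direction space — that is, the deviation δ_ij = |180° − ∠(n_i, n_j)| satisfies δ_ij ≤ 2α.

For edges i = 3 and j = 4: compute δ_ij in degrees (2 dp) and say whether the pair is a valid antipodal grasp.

α = atan 0.4 = 21.80°;  2α = 43.60°
edge 3: e_3 = (-1.38, +4.43);  n_3 = (+0.9547, +0.2974)
edge 4: e_4 = (-3.77, -1.46);  n_4 = (-0.3611, +0.9325)
∠(n_3, n_4) = 93.87°
δ = |180° − 93.87°| = 86.13°
86.13° > 2α = 43.60°  →  invalid

δ = 86.13°, invalid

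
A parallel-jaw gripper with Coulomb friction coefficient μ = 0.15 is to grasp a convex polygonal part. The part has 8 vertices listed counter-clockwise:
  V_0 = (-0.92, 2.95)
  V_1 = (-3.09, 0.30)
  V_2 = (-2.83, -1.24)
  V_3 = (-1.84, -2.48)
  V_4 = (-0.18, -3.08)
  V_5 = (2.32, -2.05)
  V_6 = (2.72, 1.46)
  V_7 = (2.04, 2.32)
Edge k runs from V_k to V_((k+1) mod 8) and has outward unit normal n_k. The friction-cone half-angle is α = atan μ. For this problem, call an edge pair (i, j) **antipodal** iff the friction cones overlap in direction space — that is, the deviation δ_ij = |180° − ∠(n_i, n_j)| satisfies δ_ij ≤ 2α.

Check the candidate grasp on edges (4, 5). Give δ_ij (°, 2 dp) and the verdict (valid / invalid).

α = atan 0.15 = 8.53°;  2α = 17.06°
edge 4: e_4 = (+2.50, +1.03);  n_4 = (+0.3809, -0.9246)
edge 5: e_5 = (+0.40, +3.51);  n_5 = (+0.9936, -0.1132)
∠(n_4, n_5) = 61.11°
δ = |180° − 61.11°| = 118.89°
118.89° > 2α = 17.06°  →  invalid

δ = 118.89°, invalid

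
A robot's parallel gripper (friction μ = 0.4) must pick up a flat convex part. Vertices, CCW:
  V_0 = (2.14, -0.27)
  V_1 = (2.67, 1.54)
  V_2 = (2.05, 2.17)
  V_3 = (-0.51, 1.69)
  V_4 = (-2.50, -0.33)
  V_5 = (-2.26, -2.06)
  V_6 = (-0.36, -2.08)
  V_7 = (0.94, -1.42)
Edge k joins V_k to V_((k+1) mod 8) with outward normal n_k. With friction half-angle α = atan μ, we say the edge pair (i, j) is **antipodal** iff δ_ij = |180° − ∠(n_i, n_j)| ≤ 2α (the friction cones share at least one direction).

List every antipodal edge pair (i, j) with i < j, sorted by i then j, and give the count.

count = 8; pairs: (0,3), (0,4), (1,4), (2,5), (2,6), (2,7), (3,6), (3,7)

α = atan 0.4 = 21.80°;  2α = 43.60°
n_0 = (+0.9597, -0.2810)
n_1 = (+0.7127, +0.7014)
n_2 = (-0.1843, +0.9829)
n_3 = (-0.7124, +0.7018)
n_4 = (-0.9905, -0.1374)
n_5 = (-0.0105, -0.9999)
n_6 = (+0.4527, -0.8917)
n_7 = (+0.6919, -0.7220)
  (0,1): δ = 119.14°  ·
  (0,2): δ = 63.06°  ·
  (0,3): δ = 28.25°  ✓
  (0,4): δ = 24.22°  ✓
  (0,5): δ = 105.72°  ·
  (0,6): δ = 133.24°  ·
  (0,7): δ = 150.10°  ·
  (1,2): δ = 123.92°  ·
  (1,3): δ = 89.11°  ·
  (1,4): δ = 36.64°  ✓
  (1,5): δ = 44.86°  ·
  (1,6): δ = 72.37°  ·
  (1,7): δ = 89.24°  ·
  (2,3): δ = 145.19°  ·
  (2,4): δ = 92.72°  ·
  (2,5): δ = 11.22°  ✓
  (2,6): δ = 16.30°  ✓
  (2,7): δ = 33.16°  ✓
  (3,4): δ = 127.53°  ·
  (3,5): δ = 46.03°  ·
  (3,6): δ = 18.51°  ✓
  (3,7): δ = 1.65°  ✓
  (4,5): δ = 98.50°  ·
  (4,6): δ = 70.98°  ·
  (4,7): δ = 54.12°  ·
  (5,6): δ = 152.48°  ·
  (5,7): δ = 135.62°  ·
  (6,7): δ = 163.14°  ·
antipodal pairs: 8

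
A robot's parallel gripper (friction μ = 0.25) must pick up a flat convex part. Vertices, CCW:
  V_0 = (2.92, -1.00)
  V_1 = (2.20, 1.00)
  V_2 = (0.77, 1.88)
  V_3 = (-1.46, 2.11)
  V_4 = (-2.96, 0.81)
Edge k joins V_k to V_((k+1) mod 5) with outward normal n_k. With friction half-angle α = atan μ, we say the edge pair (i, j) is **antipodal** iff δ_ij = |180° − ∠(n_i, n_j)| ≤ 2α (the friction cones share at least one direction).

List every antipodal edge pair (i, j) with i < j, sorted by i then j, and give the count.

count = 2; pairs: (1,4), (2,4)

α = atan 0.25 = 14.04°;  2α = 28.07°
n_0 = (+0.9409, +0.3387)
n_1 = (+0.5241, +0.8517)
n_2 = (+0.1026, +0.9947)
n_3 = (-0.6549, +0.7557)
n_4 = (-0.2942, -0.9557)
  (0,1): δ = 141.41°  ·
  (0,2): δ = 115.69°  ·
  (0,3): δ = 68.88°  ·
  (0,4): δ = 53.09°  ·
  (1,2): δ = 154.28°  ·
  (1,3): δ = 107.48°  ·
  (1,4): δ = 14.50°  ✓
  (2,3): δ = 133.20°  ·
  (2,4): δ = 11.22°  ✓
  (3,4): δ = 58.02°  ·
antipodal pairs: 2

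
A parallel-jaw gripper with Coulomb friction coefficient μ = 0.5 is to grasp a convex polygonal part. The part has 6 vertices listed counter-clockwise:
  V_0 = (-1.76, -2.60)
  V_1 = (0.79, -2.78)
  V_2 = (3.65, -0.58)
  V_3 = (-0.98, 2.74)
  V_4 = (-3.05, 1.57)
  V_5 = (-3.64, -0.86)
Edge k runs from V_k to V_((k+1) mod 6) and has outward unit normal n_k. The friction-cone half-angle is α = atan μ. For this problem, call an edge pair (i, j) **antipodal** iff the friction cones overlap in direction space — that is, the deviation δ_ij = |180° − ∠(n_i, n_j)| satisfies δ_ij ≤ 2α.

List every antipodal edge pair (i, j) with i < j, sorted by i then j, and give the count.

α = atan 0.5 = 26.57°;  2α = 53.13°
n_0 = (-0.0704, -0.9975)
n_1 = (+0.6097, -0.7926)
n_2 = (+0.5827, +0.8127)
n_3 = (-0.4921, +0.8706)
n_4 = (-0.9718, +0.2359)
n_5 = (-0.6793, -0.7339)
  (0,1): δ = 138.39°  ·
  (0,2): δ = 31.61°  ✓
  (0,3): δ = 33.51°  ✓
  (0,4): δ = 80.39°  ·
  (0,5): δ = 141.25°  ·
  (1,2): δ = 73.21°  ·
  (1,3): δ = 8.09°  ✓
  (1,4): δ = 38.78°  ✓
  (1,5): δ = 99.65°  ·
  (2,3): δ = 114.88°  ·
  (2,4): δ = 68.00°  ·
  (2,5): δ = 7.14°  ✓
  (3,4): δ = 133.12°  ·
  (3,5): δ = 72.26°  ·
  (4,5): δ = 119.14°  ·
antipodal pairs: 5

count = 5; pairs: (0,2), (0,3), (1,3), (1,4), (2,5)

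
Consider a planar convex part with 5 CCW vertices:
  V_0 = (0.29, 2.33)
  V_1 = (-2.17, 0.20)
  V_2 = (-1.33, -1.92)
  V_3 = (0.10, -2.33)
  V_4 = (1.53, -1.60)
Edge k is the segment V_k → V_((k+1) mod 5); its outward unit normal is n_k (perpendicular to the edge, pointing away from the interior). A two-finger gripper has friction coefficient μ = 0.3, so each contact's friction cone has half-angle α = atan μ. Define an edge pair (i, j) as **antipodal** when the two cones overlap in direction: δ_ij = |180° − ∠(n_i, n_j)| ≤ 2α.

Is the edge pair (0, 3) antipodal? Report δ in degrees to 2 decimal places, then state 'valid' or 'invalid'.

α = atan 0.3 = 16.70°;  2α = 33.40°
edge 0: e_0 = (-2.46, -2.13);  n_0 = (-0.6546, +0.7560)
edge 3: e_3 = (+1.43, +0.73);  n_3 = (+0.4547, -0.8907)
∠(n_0, n_3) = 166.16°
δ = |180° − 166.16°| = 13.84°
13.84° ≤ 2α = 33.40°  →  valid

δ = 13.84°, valid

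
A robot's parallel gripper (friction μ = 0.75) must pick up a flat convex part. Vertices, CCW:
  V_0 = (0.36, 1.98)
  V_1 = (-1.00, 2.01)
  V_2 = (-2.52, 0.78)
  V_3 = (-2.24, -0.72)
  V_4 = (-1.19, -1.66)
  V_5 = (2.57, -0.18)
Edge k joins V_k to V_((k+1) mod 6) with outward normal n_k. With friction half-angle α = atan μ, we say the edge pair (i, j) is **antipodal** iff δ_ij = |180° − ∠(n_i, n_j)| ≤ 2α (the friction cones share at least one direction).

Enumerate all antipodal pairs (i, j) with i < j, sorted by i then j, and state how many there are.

α = atan 0.75 = 36.87°;  2α = 73.74°
n_0 = (+0.0221, +0.9998)
n_1 = (-0.6291, +0.7774)
n_2 = (-0.9830, -0.1835)
n_3 = (-0.6670, -0.7451)
n_4 = (+0.3663, -0.9305)
n_5 = (+0.6990, +0.7152)
  (0,1): δ = 139.76°  ·
  (0,2): δ = 78.16°  ·
  (0,3): δ = 40.57°  ✓
  (0,4): δ = 22.75°  ✓
  (0,5): δ = 136.92°  ·
  (1,2): δ = 118.41°  ·
  (1,3): δ = 80.82°  ·
  (1,4): δ = 17.49°  ✓
  (1,5): δ = 96.68°  ·
  (2,3): δ = 142.41°  ·
  (2,4): δ = 79.09°  ·
  (2,5): δ = 35.08°  ✓
  (3,4): δ = 116.68°  ·
  (3,5): δ = 2.51°  ✓
  (4,5): δ = 65.83°  ✓
antipodal pairs: 6

count = 6; pairs: (0,3), (0,4), (1,4), (2,5), (3,5), (4,5)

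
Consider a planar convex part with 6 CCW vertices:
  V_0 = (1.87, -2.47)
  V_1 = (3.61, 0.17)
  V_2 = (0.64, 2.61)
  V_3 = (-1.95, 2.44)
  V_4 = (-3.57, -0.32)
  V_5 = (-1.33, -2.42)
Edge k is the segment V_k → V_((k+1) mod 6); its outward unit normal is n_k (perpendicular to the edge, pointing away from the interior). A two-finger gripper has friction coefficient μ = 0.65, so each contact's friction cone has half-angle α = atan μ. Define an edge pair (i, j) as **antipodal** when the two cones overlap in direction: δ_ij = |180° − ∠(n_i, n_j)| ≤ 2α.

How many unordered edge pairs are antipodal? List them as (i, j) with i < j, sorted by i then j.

α = atan 0.65 = 33.02°;  2α = 66.05°
n_0 = (+0.8350, -0.5503)
n_1 = (+0.6348, +0.7727)
n_2 = (-0.0655, +0.9979)
n_3 = (-0.8624, +0.5062)
n_4 = (-0.6839, -0.7295)
n_5 = (-0.0156, -0.9999)
  (0,1): δ = 96.02°  ·
  (0,2): δ = 52.86°  ✓
  (0,3): δ = 2.98°  ✓
  (0,4): δ = 80.24°  ·
  (0,5): δ = 122.49°  ·
  (1,2): δ = 136.84°  ·
  (1,3): δ = 81.01°  ·
  (1,4): δ = 3.75°  ✓
  (1,5): δ = 38.51°  ✓
  (2,3): δ = 124.17°  ·
  (2,4): δ = 46.91°  ✓
  (2,5): δ = 4.65°  ✓
  (3,4): δ = 102.74°  ·
  (3,5): δ = 60.48°  ✓
  (4,5): δ = 137.74°  ·
antipodal pairs: 7

count = 7; pairs: (0,2), (0,3), (1,4), (1,5), (2,4), (2,5), (3,5)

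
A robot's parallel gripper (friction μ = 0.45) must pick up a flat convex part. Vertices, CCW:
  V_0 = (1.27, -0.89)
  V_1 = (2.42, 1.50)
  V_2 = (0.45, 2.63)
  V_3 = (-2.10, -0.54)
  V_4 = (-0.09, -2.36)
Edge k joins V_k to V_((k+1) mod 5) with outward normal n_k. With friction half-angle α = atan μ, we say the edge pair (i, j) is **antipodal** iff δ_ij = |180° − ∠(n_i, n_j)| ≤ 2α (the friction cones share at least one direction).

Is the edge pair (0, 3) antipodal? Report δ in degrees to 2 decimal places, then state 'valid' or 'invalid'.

δ = 73.54°, invalid

α = atan 0.45 = 24.23°;  2α = 48.46°
edge 0: e_0 = (+1.15, +2.39);  n_0 = (+0.9011, -0.4336)
edge 3: e_3 = (+2.01, -1.82);  n_3 = (-0.6712, -0.7413)
∠(n_0, n_3) = 106.46°
δ = |180° − 106.46°| = 73.54°
73.54° > 2α = 48.46°  →  invalid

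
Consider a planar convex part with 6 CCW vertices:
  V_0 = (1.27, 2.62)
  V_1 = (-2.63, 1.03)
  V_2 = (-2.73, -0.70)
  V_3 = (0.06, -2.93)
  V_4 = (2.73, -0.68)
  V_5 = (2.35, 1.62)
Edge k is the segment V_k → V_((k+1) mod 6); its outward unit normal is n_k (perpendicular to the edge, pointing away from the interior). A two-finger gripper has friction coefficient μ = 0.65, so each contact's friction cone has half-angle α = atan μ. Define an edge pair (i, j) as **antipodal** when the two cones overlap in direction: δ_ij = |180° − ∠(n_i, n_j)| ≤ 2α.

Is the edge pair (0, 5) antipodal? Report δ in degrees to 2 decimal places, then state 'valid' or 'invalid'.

α = atan 0.65 = 33.02°;  2α = 66.05°
edge 0: e_0 = (-3.90, -1.59);  n_0 = (-0.3775, +0.9260)
edge 5: e_5 = (-1.08, +1.00);  n_5 = (+0.6794, +0.7338)
∠(n_0, n_5) = 64.98°
δ = |180° − 64.98°| = 115.02°
115.02° > 2α = 66.05°  →  invalid

δ = 115.02°, invalid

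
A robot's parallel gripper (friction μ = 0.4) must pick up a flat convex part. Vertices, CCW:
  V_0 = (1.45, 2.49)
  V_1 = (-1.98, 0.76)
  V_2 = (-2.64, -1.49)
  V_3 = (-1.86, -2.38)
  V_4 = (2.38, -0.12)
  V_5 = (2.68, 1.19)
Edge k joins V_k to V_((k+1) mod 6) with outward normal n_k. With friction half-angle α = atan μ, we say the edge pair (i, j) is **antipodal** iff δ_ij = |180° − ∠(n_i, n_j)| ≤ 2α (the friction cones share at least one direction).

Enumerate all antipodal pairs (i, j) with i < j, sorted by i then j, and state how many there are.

count = 3; pairs: (0,3), (1,4), (2,5)

α = atan 0.4 = 21.80°;  2α = 43.60°
n_0 = (-0.4503, +0.8929)
n_1 = (-0.9596, +0.2815)
n_2 = (-0.7521, -0.6591)
n_3 = (+0.4704, -0.8825)
n_4 = (+0.9748, -0.2232)
n_5 = (+0.7264, +0.6873)
  (0,1): δ = 133.11°  ·
  (0,2): δ = 75.53°  ·
  (0,3): δ = 1.29°  ✓
  (0,4): δ = 50.34°  ·
  (0,5): δ = 106.65°  ·
  (1,2): δ = 122.42°  ·
  (1,3): δ = 45.59°  ·
  (1,4): δ = 3.45°  ✓
  (1,5): δ = 59.76°  ·
  (2,3): δ = 103.17°  ·
  (2,4): δ = 54.13°  ·
  (2,5): δ = 2.18°  ✓
  (3,4): δ = 130.96°  ·
  (3,5): δ = 74.64°  ·
  (4,5): δ = 123.69°  ·
antipodal pairs: 3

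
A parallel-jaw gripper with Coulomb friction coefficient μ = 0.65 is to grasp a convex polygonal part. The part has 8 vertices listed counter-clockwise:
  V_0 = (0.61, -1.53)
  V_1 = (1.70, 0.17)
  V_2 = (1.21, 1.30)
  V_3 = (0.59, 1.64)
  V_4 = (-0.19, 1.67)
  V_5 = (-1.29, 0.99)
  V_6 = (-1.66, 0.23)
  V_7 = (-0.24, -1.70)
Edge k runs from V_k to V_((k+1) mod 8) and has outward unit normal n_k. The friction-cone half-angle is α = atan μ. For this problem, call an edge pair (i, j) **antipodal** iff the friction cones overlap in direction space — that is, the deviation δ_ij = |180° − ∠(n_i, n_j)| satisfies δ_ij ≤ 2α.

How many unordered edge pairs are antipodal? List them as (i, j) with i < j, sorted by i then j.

α = atan 0.65 = 33.02°;  2α = 66.05°
n_0 = (+0.8418, -0.5398)
n_1 = (+0.9175, +0.3978)
n_2 = (+0.4808, +0.8768)
n_3 = (+0.0384, +0.9993)
n_4 = (-0.5258, +0.8506)
n_5 = (-0.8991, +0.4377)
n_6 = (-0.8055, -0.5926)
n_7 = (+0.1961, -0.9806)
  (0,1): δ = 123.89°  ·
  (0,2): δ = 86.07°  ·
  (0,3): δ = 59.54°  ✓
  (0,4): δ = 25.61°  ✓
  (0,5): δ = 6.71°  ✓
  (0,6): δ = 69.01°  ·
  (0,7): δ = 133.98°  ·
  (1,2): δ = 142.18°  ·
  (1,3): δ = 115.65°  ·
  (1,4): δ = 81.72°  ·
  (1,5): δ = 49.40°  ✓
  (1,6): δ = 12.90°  ✓
  (1,7): δ = 77.87°  ·
  (2,3): δ = 153.46°  ·
  (2,4): δ = 119.54°  ·
  (2,5): δ = 87.22°  ·
  (2,6): δ = 24.92°  ✓
  (2,7): δ = 40.05°  ✓
  (3,4): δ = 146.07°  ·
  (3,5): δ = 113.76°  ·
  (3,6): δ = 51.45°  ✓
  (3,7): δ = 13.51°  ✓
  (4,5): δ = 147.68°  ·
  (4,6): δ = 85.38°  ·
  (4,7): δ = 20.41°  ✓
  (5,6): δ = 117.70°  ·
  (5,7): δ = 52.73°  ✓
  (6,7): δ = 115.03°  ·
antipodal pairs: 11

count = 11; pairs: (0,3), (0,4), (0,5), (1,5), (1,6), (2,6), (2,7), (3,6), (3,7), (4,7), (5,7)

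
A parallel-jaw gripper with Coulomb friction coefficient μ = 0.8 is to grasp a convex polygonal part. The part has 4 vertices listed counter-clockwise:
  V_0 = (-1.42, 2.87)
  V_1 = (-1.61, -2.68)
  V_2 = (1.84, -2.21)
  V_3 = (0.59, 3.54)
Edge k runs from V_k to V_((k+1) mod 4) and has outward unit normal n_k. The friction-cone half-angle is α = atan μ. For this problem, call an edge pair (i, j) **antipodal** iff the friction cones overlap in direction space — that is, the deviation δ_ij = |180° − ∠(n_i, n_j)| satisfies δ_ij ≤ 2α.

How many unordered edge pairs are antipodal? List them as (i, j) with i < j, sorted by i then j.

α = atan 0.8 = 38.66°;  2α = 77.32°
n_0 = (-0.9994, +0.0342)
n_1 = (+0.1350, -0.9908)
n_2 = (+0.9772, +0.2124)
n_3 = (-0.3162, +0.9487)
  (0,1): δ = 80.28°  ·
  (0,2): δ = 14.23°  ✓
  (0,3): δ = 110.40°  ·
  (1,2): δ = 85.49°  ·
  (1,3): δ = 10.68°  ✓
  (2,3): δ = 83.83°  ·
antipodal pairs: 2

count = 2; pairs: (0,2), (1,3)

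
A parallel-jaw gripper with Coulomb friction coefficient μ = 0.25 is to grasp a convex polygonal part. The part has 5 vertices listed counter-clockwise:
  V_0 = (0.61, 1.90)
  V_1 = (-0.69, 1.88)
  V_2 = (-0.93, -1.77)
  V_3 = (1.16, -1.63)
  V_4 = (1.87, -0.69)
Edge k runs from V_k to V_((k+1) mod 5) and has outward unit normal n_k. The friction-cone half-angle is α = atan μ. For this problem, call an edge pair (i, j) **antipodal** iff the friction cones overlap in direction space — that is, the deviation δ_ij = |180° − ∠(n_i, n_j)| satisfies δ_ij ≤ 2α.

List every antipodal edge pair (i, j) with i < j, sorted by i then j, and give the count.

count = 1; pairs: (0,2)

α = atan 0.25 = 14.04°;  2α = 28.07°
n_0 = (-0.0154, +0.9999)
n_1 = (-0.9978, +0.0656)
n_2 = (+0.0668, -0.9978)
n_3 = (+0.7980, -0.6027)
n_4 = (+0.8992, +0.4375)
  (0,1): δ = 94.64°  ·
  (0,2): δ = 2.95°  ✓
  (0,3): δ = 52.05°  ·
  (0,4): δ = 115.06°  ·
  (1,2): δ = 82.41°  ·
  (1,3): δ = 33.30°  ·
  (1,4): δ = 29.70°  ·
  (2,3): δ = 130.90°  ·
  (2,4): δ = 67.89°  ·
  (3,4): δ = 116.99°  ·
antipodal pairs: 1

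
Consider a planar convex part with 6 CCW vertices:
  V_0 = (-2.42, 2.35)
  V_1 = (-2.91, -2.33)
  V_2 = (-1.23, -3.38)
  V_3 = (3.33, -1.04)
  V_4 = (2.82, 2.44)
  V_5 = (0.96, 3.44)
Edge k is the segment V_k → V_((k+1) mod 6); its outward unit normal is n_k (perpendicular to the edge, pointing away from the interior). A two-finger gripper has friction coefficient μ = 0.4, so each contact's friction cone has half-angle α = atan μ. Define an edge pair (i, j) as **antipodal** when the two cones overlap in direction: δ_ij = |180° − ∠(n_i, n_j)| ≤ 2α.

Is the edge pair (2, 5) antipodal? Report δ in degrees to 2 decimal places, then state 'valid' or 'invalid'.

δ = 9.29°, valid

α = atan 0.4 = 21.80°;  2α = 43.60°
edge 2: e_2 = (+4.56, +2.34);  n_2 = (+0.4566, -0.8897)
edge 5: e_5 = (-3.38, -1.09);  n_5 = (-0.3069, +0.9517)
∠(n_2, n_5) = 170.71°
δ = |180° − 170.71°| = 9.29°
9.29° ≤ 2α = 43.60°  →  valid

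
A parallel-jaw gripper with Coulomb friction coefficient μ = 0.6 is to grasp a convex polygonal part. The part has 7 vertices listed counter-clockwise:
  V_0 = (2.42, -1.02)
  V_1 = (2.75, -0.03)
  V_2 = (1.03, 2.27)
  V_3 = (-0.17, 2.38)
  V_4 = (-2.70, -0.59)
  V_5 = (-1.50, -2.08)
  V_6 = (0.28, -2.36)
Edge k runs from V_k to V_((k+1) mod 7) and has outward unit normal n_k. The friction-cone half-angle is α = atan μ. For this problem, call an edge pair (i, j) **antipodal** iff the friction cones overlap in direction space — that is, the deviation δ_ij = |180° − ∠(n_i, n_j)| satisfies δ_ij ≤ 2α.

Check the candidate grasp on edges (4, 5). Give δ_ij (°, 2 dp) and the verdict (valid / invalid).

δ = 137.79°, invalid

α = atan 0.6 = 30.96°;  2α = 61.93°
edge 4: e_4 = (+1.20, -1.49);  n_4 = (-0.7788, -0.6272)
edge 5: e_5 = (+1.78, -0.28);  n_5 = (-0.1554, -0.9879)
∠(n_4, n_5) = 42.21°
δ = |180° − 42.21°| = 137.79°
137.79° > 2α = 61.93°  →  invalid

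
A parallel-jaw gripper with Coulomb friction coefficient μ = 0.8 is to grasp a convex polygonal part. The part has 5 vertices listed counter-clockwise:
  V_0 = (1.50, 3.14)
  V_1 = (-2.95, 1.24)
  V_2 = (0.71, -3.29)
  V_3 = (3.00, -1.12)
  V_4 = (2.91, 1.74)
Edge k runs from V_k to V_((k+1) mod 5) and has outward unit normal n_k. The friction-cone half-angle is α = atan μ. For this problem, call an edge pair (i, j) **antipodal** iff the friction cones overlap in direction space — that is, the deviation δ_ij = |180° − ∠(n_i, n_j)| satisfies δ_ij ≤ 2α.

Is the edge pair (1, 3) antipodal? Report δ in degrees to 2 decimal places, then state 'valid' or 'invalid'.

α = atan 0.8 = 38.66°;  2α = 77.32°
edge 1: e_1 = (+3.66, -4.53);  n_1 = (-0.7778, -0.6285)
edge 3: e_3 = (-0.09, +2.86);  n_3 = (+0.9995, +0.0315)
∠(n_1, n_3) = 142.87°
δ = |180° − 142.87°| = 37.13°
37.13° ≤ 2α = 77.32°  →  valid

δ = 37.13°, valid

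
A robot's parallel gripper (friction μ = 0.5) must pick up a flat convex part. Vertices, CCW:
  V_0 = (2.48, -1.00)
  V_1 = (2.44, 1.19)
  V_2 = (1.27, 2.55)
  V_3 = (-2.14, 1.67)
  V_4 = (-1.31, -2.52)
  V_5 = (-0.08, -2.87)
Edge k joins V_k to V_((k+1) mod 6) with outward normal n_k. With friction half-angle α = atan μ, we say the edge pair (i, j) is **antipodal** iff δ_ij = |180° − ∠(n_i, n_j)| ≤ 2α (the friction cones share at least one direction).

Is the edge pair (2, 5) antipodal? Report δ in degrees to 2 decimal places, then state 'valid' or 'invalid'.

α = atan 0.5 = 26.57°;  2α = 53.13°
edge 2: e_2 = (-3.41, -0.88);  n_2 = (-0.2499, +0.9683)
edge 5: e_5 = (+2.56, +1.87);  n_5 = (+0.5899, -0.8075)
∠(n_2, n_5) = 158.32°
δ = |180° − 158.32°| = 21.68°
21.68° ≤ 2α = 53.13°  →  valid

δ = 21.68°, valid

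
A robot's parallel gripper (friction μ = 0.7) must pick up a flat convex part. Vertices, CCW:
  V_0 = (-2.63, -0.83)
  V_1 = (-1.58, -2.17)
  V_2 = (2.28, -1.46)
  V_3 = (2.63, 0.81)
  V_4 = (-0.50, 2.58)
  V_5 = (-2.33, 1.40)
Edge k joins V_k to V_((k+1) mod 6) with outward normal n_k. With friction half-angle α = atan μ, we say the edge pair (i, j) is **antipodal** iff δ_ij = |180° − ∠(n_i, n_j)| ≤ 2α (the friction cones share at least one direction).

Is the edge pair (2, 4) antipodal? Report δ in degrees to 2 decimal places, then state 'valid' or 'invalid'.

α = atan 0.7 = 34.99°;  2α = 69.98°
edge 2: e_2 = (+0.35, +2.27);  n_2 = (+0.9883, -0.1524)
edge 4: e_4 = (-1.83, -1.18);  n_4 = (-0.5419, +0.8404)
∠(n_2, n_4) = 131.58°
δ = |180° − 131.58°| = 48.42°
48.42° ≤ 2α = 69.98°  →  valid

δ = 48.42°, valid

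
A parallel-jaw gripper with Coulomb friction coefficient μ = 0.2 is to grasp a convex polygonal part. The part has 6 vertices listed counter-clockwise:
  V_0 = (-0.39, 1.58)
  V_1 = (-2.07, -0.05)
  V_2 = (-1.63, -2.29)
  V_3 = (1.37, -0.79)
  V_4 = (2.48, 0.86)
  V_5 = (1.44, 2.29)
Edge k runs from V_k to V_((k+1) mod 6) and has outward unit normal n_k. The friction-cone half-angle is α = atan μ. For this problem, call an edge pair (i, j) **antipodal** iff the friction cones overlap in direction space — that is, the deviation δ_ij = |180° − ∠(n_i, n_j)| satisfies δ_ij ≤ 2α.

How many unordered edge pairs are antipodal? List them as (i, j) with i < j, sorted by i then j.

count = 3; pairs: (0,2), (0,3), (2,5)

α = atan 0.2 = 11.31°;  2α = 22.62°
n_0 = (-0.6963, +0.7177)
n_1 = (-0.9812, -0.1927)
n_2 = (+0.4472, -0.8944)
n_3 = (+0.8297, -0.5582)
n_4 = (+0.8087, +0.5882)
n_5 = (-0.3617, +0.9323)
  (0,1): δ = 123.02°  ·
  (0,2): δ = 17.57°  ✓
  (0,3): δ = 11.94°  ✓
  (0,4): δ = 81.89°  ·
  (0,5): δ = 157.07°  ·
  (1,2): δ = 74.55°  ·
  (1,3): δ = 45.04°  ·
  (1,4): δ = 24.91°  ·
  (1,5): δ = 100.09°  ·
  (2,3): δ = 150.49°  ·
  (2,4): δ = 80.54°  ·
  (2,5): δ = 5.36°  ✓
  (3,4): δ = 110.04°  ·
  (3,5): δ = 34.87°  ·
  (4,5): δ = 104.82°  ·
antipodal pairs: 3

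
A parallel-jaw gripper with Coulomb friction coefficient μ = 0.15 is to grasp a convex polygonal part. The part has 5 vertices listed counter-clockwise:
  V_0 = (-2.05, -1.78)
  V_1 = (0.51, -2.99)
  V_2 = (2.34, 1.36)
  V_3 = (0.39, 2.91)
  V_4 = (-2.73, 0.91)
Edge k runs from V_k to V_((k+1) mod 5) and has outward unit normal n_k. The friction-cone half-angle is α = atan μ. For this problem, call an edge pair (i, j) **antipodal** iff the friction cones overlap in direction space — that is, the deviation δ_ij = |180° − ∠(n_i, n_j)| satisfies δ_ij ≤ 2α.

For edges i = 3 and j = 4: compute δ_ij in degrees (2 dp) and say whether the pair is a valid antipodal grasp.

δ = 108.47°, invalid

α = atan 0.15 = 8.53°;  2α = 17.06°
edge 3: e_3 = (-3.12, -2.00);  n_3 = (-0.5397, +0.8419)
edge 4: e_4 = (+0.68, -2.69);  n_4 = (-0.9695, -0.2451)
∠(n_3, n_4) = 71.53°
δ = |180° − 71.53°| = 108.47°
108.47° > 2α = 17.06°  →  invalid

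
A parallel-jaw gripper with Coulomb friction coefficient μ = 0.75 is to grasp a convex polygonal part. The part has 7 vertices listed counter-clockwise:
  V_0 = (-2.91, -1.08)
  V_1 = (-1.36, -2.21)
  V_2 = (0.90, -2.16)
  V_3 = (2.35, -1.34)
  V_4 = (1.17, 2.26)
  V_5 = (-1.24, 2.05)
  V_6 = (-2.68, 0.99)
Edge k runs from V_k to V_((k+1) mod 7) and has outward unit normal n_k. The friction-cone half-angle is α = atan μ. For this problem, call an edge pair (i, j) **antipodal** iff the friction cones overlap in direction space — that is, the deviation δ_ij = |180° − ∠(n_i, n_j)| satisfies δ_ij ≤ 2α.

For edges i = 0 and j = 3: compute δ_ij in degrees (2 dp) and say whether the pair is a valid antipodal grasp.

δ = 35.76°, valid

α = atan 0.75 = 36.87°;  2α = 73.74°
edge 0: e_0 = (+1.55, -1.13);  n_0 = (-0.5891, -0.8081)
edge 3: e_3 = (-1.18, +3.60);  n_3 = (+0.9503, +0.3115)
∠(n_0, n_3) = 144.24°
δ = |180° − 144.24°| = 35.76°
35.76° ≤ 2α = 73.74°  →  valid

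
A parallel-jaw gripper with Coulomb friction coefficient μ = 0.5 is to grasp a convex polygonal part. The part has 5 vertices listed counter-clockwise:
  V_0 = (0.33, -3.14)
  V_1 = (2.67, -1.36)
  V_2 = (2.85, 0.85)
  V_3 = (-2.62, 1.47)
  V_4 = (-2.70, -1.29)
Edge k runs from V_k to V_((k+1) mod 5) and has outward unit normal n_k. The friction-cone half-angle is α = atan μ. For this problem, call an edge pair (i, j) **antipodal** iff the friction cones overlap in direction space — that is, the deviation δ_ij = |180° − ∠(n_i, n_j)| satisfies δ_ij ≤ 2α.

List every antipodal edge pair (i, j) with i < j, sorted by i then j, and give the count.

count = 4; pairs: (0,2), (0,3), (1,3), (2,4)

α = atan 0.5 = 26.57°;  2α = 53.13°
n_0 = (+0.6054, -0.7959)
n_1 = (+0.9967, -0.0812)
n_2 = (+0.1126, +0.9936)
n_3 = (-0.9996, +0.0290)
n_4 = (-0.5211, -0.8535)
  (0,1): δ = 131.92°  ·
  (0,2): δ = 43.73°  ✓
  (0,3): δ = 51.08°  ✓
  (0,4): δ = 111.33°  ·
  (1,2): δ = 91.81°  ·
  (1,3): δ = 3.00°  ✓
  (1,4): δ = 63.25°  ·
  (2,3): δ = 85.19°  ·
  (2,4): δ = 24.94°  ✓
  (3,4): δ = 119.75°  ·
antipodal pairs: 4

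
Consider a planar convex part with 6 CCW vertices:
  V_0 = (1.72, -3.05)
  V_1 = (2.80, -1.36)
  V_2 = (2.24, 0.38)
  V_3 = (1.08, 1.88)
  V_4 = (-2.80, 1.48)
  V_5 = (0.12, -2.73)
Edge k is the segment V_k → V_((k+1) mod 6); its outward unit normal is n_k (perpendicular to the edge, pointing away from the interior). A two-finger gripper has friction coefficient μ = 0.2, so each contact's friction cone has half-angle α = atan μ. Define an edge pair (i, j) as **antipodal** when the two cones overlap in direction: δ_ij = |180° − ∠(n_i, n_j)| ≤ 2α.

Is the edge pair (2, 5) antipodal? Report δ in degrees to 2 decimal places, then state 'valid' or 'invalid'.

δ = 40.97°, invalid

α = atan 0.2 = 11.31°;  2α = 22.62°
edge 2: e_2 = (-1.16, +1.50);  n_2 = (+0.7911, +0.6117)
edge 5: e_5 = (+1.60, -0.32);  n_5 = (-0.1961, -0.9806)
∠(n_2, n_5) = 139.03°
δ = |180° − 139.03°| = 40.97°
40.97° > 2α = 22.62°  →  invalid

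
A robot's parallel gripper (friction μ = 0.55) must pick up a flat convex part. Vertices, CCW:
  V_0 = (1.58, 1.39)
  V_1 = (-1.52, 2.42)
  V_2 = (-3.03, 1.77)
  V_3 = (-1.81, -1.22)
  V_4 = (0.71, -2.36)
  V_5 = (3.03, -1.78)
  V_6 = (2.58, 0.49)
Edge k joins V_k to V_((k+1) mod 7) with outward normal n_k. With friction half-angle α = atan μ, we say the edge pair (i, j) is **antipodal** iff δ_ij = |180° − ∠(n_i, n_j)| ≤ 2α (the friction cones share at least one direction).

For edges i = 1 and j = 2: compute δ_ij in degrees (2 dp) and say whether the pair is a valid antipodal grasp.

α = atan 0.55 = 28.81°;  2α = 57.62°
edge 1: e_1 = (-1.51, -0.65);  n_1 = (-0.3954, +0.9185)
edge 2: e_2 = (+1.22, -2.99);  n_2 = (-0.9259, -0.3778)
∠(n_1, n_2) = 88.91°
δ = |180° − 88.91°| = 91.09°
91.09° > 2α = 57.62°  →  invalid

δ = 91.09°, invalid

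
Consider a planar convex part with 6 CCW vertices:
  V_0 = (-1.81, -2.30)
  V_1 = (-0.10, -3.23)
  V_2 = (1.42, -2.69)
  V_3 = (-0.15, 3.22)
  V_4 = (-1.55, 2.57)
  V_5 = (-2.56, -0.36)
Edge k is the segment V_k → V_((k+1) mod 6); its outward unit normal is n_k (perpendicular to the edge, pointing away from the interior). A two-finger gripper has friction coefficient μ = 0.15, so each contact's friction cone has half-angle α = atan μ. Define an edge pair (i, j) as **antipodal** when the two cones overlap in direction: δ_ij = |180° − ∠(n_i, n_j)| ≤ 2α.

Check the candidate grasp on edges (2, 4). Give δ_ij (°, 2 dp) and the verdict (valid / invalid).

δ = 33.90°, invalid

α = atan 0.15 = 8.53°;  2α = 17.06°
edge 2: e_2 = (-1.57, +5.91);  n_2 = (+0.9665, +0.2567)
edge 4: e_4 = (-1.01, -2.93);  n_4 = (-0.9454, +0.3259)
∠(n_2, n_4) = 146.10°
δ = |180° − 146.10°| = 33.90°
33.90° > 2α = 17.06°  →  invalid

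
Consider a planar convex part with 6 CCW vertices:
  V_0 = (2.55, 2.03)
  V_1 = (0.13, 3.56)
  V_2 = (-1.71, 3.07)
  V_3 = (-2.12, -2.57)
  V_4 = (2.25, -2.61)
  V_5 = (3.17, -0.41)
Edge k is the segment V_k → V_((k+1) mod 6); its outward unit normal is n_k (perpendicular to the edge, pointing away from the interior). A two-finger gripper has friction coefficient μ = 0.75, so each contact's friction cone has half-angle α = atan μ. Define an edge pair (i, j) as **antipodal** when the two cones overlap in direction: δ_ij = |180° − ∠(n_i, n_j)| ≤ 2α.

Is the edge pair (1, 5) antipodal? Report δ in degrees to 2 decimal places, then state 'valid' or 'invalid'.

α = atan 0.75 = 36.87°;  2α = 73.74°
edge 1: e_1 = (-1.84, -0.49);  n_1 = (-0.2573, +0.9663)
edge 5: e_5 = (-0.62, +2.44);  n_5 = (+0.9692, +0.2463)
∠(n_1, n_5) = 90.65°
δ = |180° − 90.65°| = 89.35°
89.35° > 2α = 73.74°  →  invalid

δ = 89.35°, invalid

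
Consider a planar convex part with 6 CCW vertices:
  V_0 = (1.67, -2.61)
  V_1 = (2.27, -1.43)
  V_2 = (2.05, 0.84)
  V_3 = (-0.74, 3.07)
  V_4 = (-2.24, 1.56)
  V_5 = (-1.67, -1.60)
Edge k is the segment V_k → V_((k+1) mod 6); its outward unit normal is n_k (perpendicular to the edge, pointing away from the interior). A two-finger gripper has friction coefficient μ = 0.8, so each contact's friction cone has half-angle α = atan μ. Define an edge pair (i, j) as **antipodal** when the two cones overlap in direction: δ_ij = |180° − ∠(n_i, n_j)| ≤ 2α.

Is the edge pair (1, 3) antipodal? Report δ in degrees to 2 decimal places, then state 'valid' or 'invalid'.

δ = 50.35°, valid

α = atan 0.8 = 38.66°;  2α = 77.32°
edge 1: e_1 = (-0.22, +2.27);  n_1 = (+0.9953, +0.0965)
edge 3: e_3 = (-1.50, -1.51);  n_3 = (-0.7095, +0.7048)
∠(n_1, n_3) = 129.65°
δ = |180° − 129.65°| = 50.35°
50.35° ≤ 2α = 77.32°  →  valid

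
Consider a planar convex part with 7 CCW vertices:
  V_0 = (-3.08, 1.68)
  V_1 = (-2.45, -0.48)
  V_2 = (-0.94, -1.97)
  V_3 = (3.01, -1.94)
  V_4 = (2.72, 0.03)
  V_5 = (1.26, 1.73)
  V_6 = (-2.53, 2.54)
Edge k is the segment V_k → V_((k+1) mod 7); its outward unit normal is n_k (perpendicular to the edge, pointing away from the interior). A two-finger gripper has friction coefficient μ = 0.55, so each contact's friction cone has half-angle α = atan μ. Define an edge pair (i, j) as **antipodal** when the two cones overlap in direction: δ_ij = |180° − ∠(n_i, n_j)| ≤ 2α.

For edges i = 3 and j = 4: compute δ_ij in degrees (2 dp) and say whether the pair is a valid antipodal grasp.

α = atan 0.55 = 28.81°;  2α = 57.62°
edge 3: e_3 = (-0.29, +1.97);  n_3 = (+0.9893, +0.1456)
edge 4: e_4 = (-1.46, +1.70);  n_4 = (+0.7586, +0.6515)
∠(n_3, n_4) = 32.28°
δ = |180° − 32.28°| = 147.72°
147.72° > 2α = 57.62°  →  invalid

δ = 147.72°, invalid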